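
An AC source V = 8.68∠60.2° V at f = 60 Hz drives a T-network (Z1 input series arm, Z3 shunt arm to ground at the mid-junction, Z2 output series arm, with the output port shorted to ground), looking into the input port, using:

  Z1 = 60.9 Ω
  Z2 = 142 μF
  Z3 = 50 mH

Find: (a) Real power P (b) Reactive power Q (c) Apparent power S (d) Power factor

Step 1 — Angular frequency: ω = 2π·f = 2π·60 = 377 rad/s.
Step 2 — Component impedances:
  Z1: Z = R = 60.9 Ω
  Z2: Z = 1/(jωC) = -j/(ω·C) = 0 - j18.68 Ω
  Z3: Z = jωL = j·377·0.05 = 0 + j18.85 Ω
Step 3 — With the output port shorted to ground, the output series arm Z2 runs from the junction to ground; the shunt arm Z3 also runs from the junction to ground. They appear in parallel: Z3 || Z2 = 0 - j2079 Ω.
Step 4 — Series with input arm Z1: Z_in = Z1 + (Z3 || Z2) = 60.9 - j2079 Ω = 2080∠-88.3° Ω.
Step 5 — Source phasor: V = 8.68∠60.2° V = 4.314 + j7.532 V.
Step 6 — Current: I = V / Z = -0.00356 + j0.00218 A = 0.004174∠148.5° A.
Step 7 — Complex power: S = V·I* = 0.001061 - j0.03622 VA.
Step 8 — Real power: P = Re(S) = 0.001061 W.
Step 9 — Reactive power: Q = Im(S) = -0.03622 VAR.
Step 10 — Apparent power: |S| = 0.03623 VA.
Step 11 — Power factor: PF = P/|S| = 0.02929 (leading).

(a) P = 0.001061 W  (b) Q = -0.03622 VAR  (c) S = 0.03623 VA  (d) PF = 0.02929 (leading)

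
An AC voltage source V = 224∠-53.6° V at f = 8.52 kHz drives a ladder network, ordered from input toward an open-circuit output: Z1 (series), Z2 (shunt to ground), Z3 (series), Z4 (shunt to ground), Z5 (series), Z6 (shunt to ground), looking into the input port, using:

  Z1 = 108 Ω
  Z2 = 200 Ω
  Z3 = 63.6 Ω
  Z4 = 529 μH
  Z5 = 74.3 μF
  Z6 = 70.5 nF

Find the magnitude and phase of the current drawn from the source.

Step 1 — Angular frequency: ω = 2π·f = 2π·8520 = 5.353e+04 rad/s.
Step 2 — Component impedances:
  Z1: Z = R = 108 Ω
  Z2: Z = R = 200 Ω
  Z3: Z = R = 63.6 Ω
  Z4: Z = jωL = j·5.353e+04·0.000529 = 0 + j28.32 Ω
  Z5: Z = 1/(jωC) = -j/(ω·C) = 0 - j0.2514 Ω
  Z6: Z = 1/(jωC) = -j/(ω·C) = 0 - j265 Ω
Step 3 — Ladder network (open output): work backward from the far end, alternating series and parallel combinations. Z_in = 158.4 + j17.99 Ω = 159.4∠6.5° Ω.
Step 4 — Source phasor: V = 224∠-53.6° V = 132.9 - j180.3 V.
Step 5 — Ohm's law: I = V / Z_total = (132.9 - j180.3) / (158.4 + j17.99) = 0.7008 - j1.218 A.
Step 6 — Convert to polar: |I| = 1.405 A, ∠I = -60.1°.

I = 1.405∠-60.1° A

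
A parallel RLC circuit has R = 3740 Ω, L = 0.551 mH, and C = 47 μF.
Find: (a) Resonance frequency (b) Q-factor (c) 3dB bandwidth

Step 1 — Resonance: ω₀ = 1/√(LC) = 1/√(0.000551·4.7e-05) = 6214 rad/s.
Step 2 — f₀ = ω₀/(2π) = 989 Hz.
Step 3 — Parallel Q: Q = R/(ω₀L) = 3740/(6214·0.000551) = 1092.
Step 4 — Bandwidth: Δω = ω₀/Q = 5.689 rad/s; BW = Δω/(2π) = 0.9054 Hz.

(a) f₀ = 989 Hz  (b) Q = 1092  (c) BW = 0.9054 Hz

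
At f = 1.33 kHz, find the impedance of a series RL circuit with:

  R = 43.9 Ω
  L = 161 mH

Step 1 — Angular frequency: ω = 2π·f = 2π·1330 = 8357 rad/s.
Step 2 — Component impedances:
  R: Z = R = 43.9 Ω
  L: Z = jωL = j·8357·0.161 = 0 + j1345 Ω
Step 3 — Series combination: Z_total = R + L = 43.9 + j1345 Ω = 1346∠88.1° Ω.

Z = 43.9 + j1345 Ω = 1346∠88.1° Ω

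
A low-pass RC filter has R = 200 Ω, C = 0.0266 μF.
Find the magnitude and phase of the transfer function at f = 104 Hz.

Step 1 — Angular frequency: ω = 2π·104 = 653.5 rad/s.
Step 2 — Transfer function: H(jω) = 1/(1 + jωRC).
Step 3 — Denominator: 1 + jωRC = 1 + j·653.5·200·2.66e-08 = 1 + j0.003476.
Step 4 — H = 1 - j0.003476.
Step 5 — Magnitude: |H| = 1 (-0.0 dB); phase: φ = -0.2°.

|H| = 1 (-0.0 dB), φ = -0.2°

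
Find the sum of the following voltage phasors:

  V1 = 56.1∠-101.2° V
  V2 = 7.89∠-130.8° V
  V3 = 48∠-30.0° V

Step 1 — Convert each phasor to rectangular form:
  V1 = 56.1·(cos(-101.2°) + j·sin(-101.2°)) = -10.9 - j55.03 V
  V2 = 7.89·(cos(-130.8°) + j·sin(-130.8°)) = -5.155 - j5.973 V
  V3 = 48·(cos(-30.0°) + j·sin(-30.0°)) = 41.57 - j24 V
Step 2 — Sum components: V_total = 25.52 - j85 V.
Step 3 — Convert to polar: |V_total| = 88.75 V, ∠V_total = -73.3°.

V_total = 88.75∠-73.3° V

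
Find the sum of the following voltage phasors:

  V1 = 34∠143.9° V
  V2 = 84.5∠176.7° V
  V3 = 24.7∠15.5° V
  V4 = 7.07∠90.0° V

Step 1 — Convert each phasor to rectangular form:
  V1 = 34·(cos(143.9°) + j·sin(143.9°)) = -27.47 + j20.03 V
  V2 = 84.5·(cos(176.7°) + j·sin(176.7°)) = -84.36 + j4.864 V
  V3 = 24.7·(cos(15.5°) + j·sin(15.5°)) = 23.8 + j6.601 V
  V4 = 7.07·(cos(90.0°) + j·sin(90.0°)) = 0 + j7.07 V
Step 2 — Sum components: V_total = -88.03 + j38.57 V.
Step 3 — Convert to polar: |V_total| = 96.11 V, ∠V_total = 156.3°.

V_total = 96.11∠156.3° V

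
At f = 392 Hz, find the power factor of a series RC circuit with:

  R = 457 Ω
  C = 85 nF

Step 1 — Angular frequency: ω = 2π·f = 2π·392 = 2463 rad/s.
Step 2 — Component impedances:
  R: Z = R = 457 Ω
  C: Z = 1/(jωC) = -j/(ω·C) = 0 - j4777 Ω
Step 3 — Series combination: Z_total = R + C = 457 - j4777 Ω = 4798∠-84.5° Ω.
Step 4 — Power factor: PF = cos(φ) = Re(Z)/|Z| = 457/4798.4 = 0.09524.
Step 5 — Type: Im(Z) = -4777 ⇒ leading (phase φ = -84.5°).

PF = 0.09524 (leading, φ = -84.5°)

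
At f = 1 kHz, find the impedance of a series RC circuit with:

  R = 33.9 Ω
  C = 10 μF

Step 1 — Angular frequency: ω = 2π·f = 2π·1000 = 6283 rad/s.
Step 2 — Component impedances:
  R: Z = R = 33.9 Ω
  C: Z = 1/(jωC) = -j/(ω·C) = 0 - j15.92 Ω
Step 3 — Series combination: Z_total = R + C = 33.9 - j15.92 Ω = 37.45∠-25.1° Ω.

Z = 33.9 - j15.92 Ω = 37.45∠-25.1° Ω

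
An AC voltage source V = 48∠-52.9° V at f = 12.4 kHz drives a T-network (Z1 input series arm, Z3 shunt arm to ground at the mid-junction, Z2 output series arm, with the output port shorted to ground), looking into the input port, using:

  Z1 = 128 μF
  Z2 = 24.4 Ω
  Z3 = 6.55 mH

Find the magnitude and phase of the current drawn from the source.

Step 1 — Angular frequency: ω = 2π·f = 2π·1.24e+04 = 7.791e+04 rad/s.
Step 2 — Component impedances:
  Z1: Z = 1/(jωC) = -j/(ω·C) = 0 - j0.1003 Ω
  Z2: Z = R = 24.4 Ω
  Z3: Z = jωL = j·7.791e+04·0.00655 = 0 + j510.3 Ω
Step 3 — With the output port shorted to ground, the output series arm Z2 runs from the junction to ground; the shunt arm Z3 also runs from the junction to ground. They appear in parallel: Z3 || Z2 = 24.34 + j1.164 Ω.
Step 4 — Series with input arm Z1: Z_in = Z1 + (Z3 || Z2) = 24.34 + j1.064 Ω = 24.37∠2.5° Ω.
Step 5 — Source phasor: V = 48∠-52.9° V = 28.95 - j38.28 V.
Step 6 — Ohm's law: I = V / Z_total = (28.95 - j38.28) / (24.34 + j1.064) = 1.119 - j1.621 A.
Step 7 — Convert to polar: |I| = 1.97 A, ∠I = -55.4°.

I = 1.97∠-55.4° A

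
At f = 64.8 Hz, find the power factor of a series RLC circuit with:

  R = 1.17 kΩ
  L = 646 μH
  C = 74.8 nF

Step 1 — Angular frequency: ω = 2π·f = 2π·64.8 = 407.2 rad/s.
Step 2 — Component impedances:
  R: Z = R = 1170 Ω
  L: Z = jωL = j·407.2·0.000646 = 0 + j0.263 Ω
  C: Z = 1/(jωC) = -j/(ω·C) = 0 - j3.284e+04 Ω
Step 3 — Series combination: Z_total = R + L + C = 1170 - j3.284e+04 Ω = 3.286e+04∠-88.0° Ω.
Step 4 — Power factor: PF = cos(φ) = Re(Z)/|Z| = 1170/3.286e+04 = 0.03561.
Step 5 — Type: Im(Z) = -3.284e+04 ⇒ leading (phase φ = -88.0°).

PF = 0.03561 (leading, φ = -88.0°)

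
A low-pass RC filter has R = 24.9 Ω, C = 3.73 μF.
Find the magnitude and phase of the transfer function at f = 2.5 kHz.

Step 1 — Angular frequency: ω = 2π·2500 = 1.571e+04 rad/s.
Step 2 — Transfer function: H(jω) = 1/(1 + jωRC).
Step 3 — Denominator: 1 + jωRC = 1 + j·1.571e+04·24.9·3.73e-06 = 1 + j1.459.
Step 4 — H = 0.3197 - j0.4663.
Step 5 — Magnitude: |H| = 0.5654 (-5.0 dB); phase: φ = -55.6°.

|H| = 0.5654 (-5.0 dB), φ = -55.6°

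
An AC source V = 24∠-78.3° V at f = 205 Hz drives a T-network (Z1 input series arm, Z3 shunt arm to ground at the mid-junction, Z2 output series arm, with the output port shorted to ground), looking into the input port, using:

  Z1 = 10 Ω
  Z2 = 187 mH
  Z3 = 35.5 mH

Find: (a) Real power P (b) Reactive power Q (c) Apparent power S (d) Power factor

Step 1 — Angular frequency: ω = 2π·f = 2π·205 = 1288 rad/s.
Step 2 — Component impedances:
  Z1: Z = R = 10 Ω
  Z2: Z = jωL = j·1288·0.187 = 0 + j240.9 Ω
  Z3: Z = jωL = j·1288·0.0355 = 0 + j45.73 Ω
Step 3 — With the output port shorted to ground, the output series arm Z2 runs from the junction to ground; the shunt arm Z3 also runs from the junction to ground. They appear in parallel: Z3 || Z2 = 0 + j38.43 Ω.
Step 4 — Series with input arm Z1: Z_in = Z1 + (Z3 || Z2) = 10 + j38.43 Ω = 39.71∠75.4° Ω.
Step 5 — Source phasor: V = 24∠-78.3° V = 4.867 - j23.5 V.
Step 6 — Current: I = V / Z = -0.5419 - j0.2676 A = 0.6044∠-153.7° A.
Step 7 — Complex power: S = V·I* = 3.653 + j14.04 VA.
Step 8 — Real power: P = Re(S) = 3.653 W.
Step 9 — Reactive power: Q = Im(S) = 14.04 VAR.
Step 10 — Apparent power: |S| = 14.51 VA.
Step 11 — Power factor: PF = P/|S| = 0.2518 (lagging).

(a) P = 3.653 W  (b) Q = 14.04 VAR  (c) S = 14.51 VA  (d) PF = 0.2518 (lagging)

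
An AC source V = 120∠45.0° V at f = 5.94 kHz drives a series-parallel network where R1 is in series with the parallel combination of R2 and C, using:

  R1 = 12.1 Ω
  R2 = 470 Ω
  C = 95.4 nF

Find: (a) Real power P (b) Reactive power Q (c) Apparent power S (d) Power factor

Step 1 — Angular frequency: ω = 2π·f = 2π·5940 = 3.732e+04 rad/s.
Step 2 — Component impedances:
  R1: Z = R = 12.1 Ω
  R2: Z = R = 470 Ω
  C: Z = 1/(jωC) = -j/(ω·C) = 0 - j280.9 Ω
Step 3 — Parallel branch: R2 || C = 1/(1/R2 + 1/C) = 123.7 - j207 Ω.
Step 4 — Series with R1: Z_total = R1 + (R2 || C) = 135.8 - j207 Ω = 247.5∠-56.7° Ω.
Step 5 — Source phasor: V = 120∠45.0° V = 84.85 + j84.85 V.
Step 6 — Current: I = V / Z = -0.09859 + j0.4747 A = 0.4848∠101.7° A.
Step 7 — Complex power: S = V·I* = 31.91 - j48.64 VA.
Step 8 — Real power: P = Re(S) = 31.91 W.
Step 9 — Reactive power: Q = Im(S) = -48.64 VAR.
Step 10 — Apparent power: |S| = 58.18 VA.
Step 11 — Power factor: PF = P/|S| = 0.5485 (leading).

(a) P = 31.91 W  (b) Q = -48.64 VAR  (c) S = 58.18 VA  (d) PF = 0.5485 (leading)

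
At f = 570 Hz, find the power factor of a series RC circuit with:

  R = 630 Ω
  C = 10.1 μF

Step 1 — Angular frequency: ω = 2π·f = 2π·570 = 3581 rad/s.
Step 2 — Component impedances:
  R: Z = R = 630 Ω
  C: Z = 1/(jωC) = -j/(ω·C) = 0 - j27.65 Ω
Step 3 — Series combination: Z_total = R + C = 630 - j27.65 Ω = 630.6∠-2.5° Ω.
Step 4 — Power factor: PF = cos(φ) = Re(Z)/|Z| = 630/630.6 = 0.999.
Step 5 — Type: Im(Z) = -27.65 ⇒ leading (phase φ = -2.5°).

PF = 0.999 (leading, φ = -2.5°)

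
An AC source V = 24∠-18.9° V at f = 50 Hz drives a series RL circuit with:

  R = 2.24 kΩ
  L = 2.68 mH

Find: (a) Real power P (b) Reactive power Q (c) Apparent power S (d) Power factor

Step 1 — Angular frequency: ω = 2π·f = 2π·50 = 314.2 rad/s.
Step 2 — Component impedances:
  R: Z = R = 2240 Ω
  L: Z = jωL = j·314.2·0.00268 = 0 + j0.8419 Ω
Step 3 — Series combination: Z_total = R + L = 2240 + j0.8419 Ω = 2240∠0.0° Ω.
Step 4 — Source phasor: V = 24∠-18.9° V = 22.71 - j7.774 V.
Step 5 — Current: I = V / Z = 0.01014 - j0.003474 A = 0.01071∠-18.9° A.
Step 6 — Complex power: S = V·I* = 0.2571 + j9.665e-05 VA.
Step 7 — Real power: P = Re(S) = 0.2571 W.
Step 8 — Reactive power: Q = Im(S) = 9.665e-05 VAR.
Step 9 — Apparent power: |S| = 0.2571 VA.
Step 10 — Power factor: PF = P/|S| = 1 (lagging).

(a) P = 0.2571 W  (b) Q = 9.665e-05 VAR  (c) S = 0.2571 VA  (d) PF = 1 (lagging)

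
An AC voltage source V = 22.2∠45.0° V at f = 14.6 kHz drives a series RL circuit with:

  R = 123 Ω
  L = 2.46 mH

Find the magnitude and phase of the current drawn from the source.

Step 1 — Angular frequency: ω = 2π·f = 2π·1.46e+04 = 9.173e+04 rad/s.
Step 2 — Component impedances:
  R: Z = R = 123 Ω
  L: Z = jωL = j·9.173e+04·0.00246 = 0 + j225.7 Ω
Step 3 — Series combination: Z_total = R + L = 123 + j225.7 Ω = 257∠61.4° Ω.
Step 4 — Source phasor: V = 22.2∠45.0° V = 15.7 + j15.7 V.
Step 5 — Ohm's law: I = V / Z_total = (15.7 + j15.7) / (123 + j225.7) = 0.08286 - j0.0244 A.
Step 6 — Convert to polar: |I| = 0.08638 A, ∠I = -16.4°.

I = 0.08638∠-16.4° A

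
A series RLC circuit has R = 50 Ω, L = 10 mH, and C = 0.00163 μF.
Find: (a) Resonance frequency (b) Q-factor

Step 1 — Resonance condition Im(Z)=0 gives ω₀ = 1/√(LC).
Step 2 — ω₀ = 1/√(0.01·1.63e-09) = 2.477e+05 rad/s.
Step 3 — f₀ = ω₀/(2π) = 3.942e+04 Hz.
Step 4 — Series Q: Q = ω₀L/R = 2.477e+05·0.01/50 = 49.54.

(a) f₀ = 3.942e+04 Hz  (b) Q = 49.54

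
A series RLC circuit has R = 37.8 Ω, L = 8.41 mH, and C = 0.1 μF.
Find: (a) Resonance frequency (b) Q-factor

Step 1 — Resonance condition Im(Z)=0 gives ω₀ = 1/√(LC).
Step 2 — ω₀ = 1/√(0.00841·1e-07) = 3.448e+04 rad/s.
Step 3 — f₀ = ω₀/(2π) = 5488 Hz.
Step 4 — Series Q: Q = ω₀L/R = 3.448e+04·0.00841/37.8 = 7.672.

(a) f₀ = 5488 Hz  (b) Q = 7.672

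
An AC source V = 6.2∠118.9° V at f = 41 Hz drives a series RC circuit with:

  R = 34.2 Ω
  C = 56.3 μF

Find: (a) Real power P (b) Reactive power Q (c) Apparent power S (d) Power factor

Step 1 — Angular frequency: ω = 2π·f = 2π·41 = 257.6 rad/s.
Step 2 — Component impedances:
  R: Z = R = 34.2 Ω
  C: Z = 1/(jωC) = -j/(ω·C) = 0 - j68.95 Ω
Step 3 — Series combination: Z_total = R + C = 34.2 - j68.95 Ω = 76.96∠-63.6° Ω.
Step 4 — Source phasor: V = 6.2∠118.9° V = -2.996 + j5.428 V.
Step 5 — Current: I = V / Z = -0.08048 - j0.003539 A = 0.08056∠-177.5° A.
Step 6 — Complex power: S = V·I* = 0.2219 - j0.4474 VA.
Step 7 — Real power: P = Re(S) = 0.2219 W.
Step 8 — Reactive power: Q = Im(S) = -0.4474 VAR.
Step 9 — Apparent power: |S| = 0.4994 VA.
Step 10 — Power factor: PF = P/|S| = 0.4444 (leading).

(a) P = 0.2219 W  (b) Q = -0.4474 VAR  (c) S = 0.4994 VA  (d) PF = 0.4444 (leading)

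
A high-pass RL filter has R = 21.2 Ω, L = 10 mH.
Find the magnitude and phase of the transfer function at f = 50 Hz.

Step 1 — Angular frequency: ω = 2π·50 = 314.2 rad/s.
Step 2 — Transfer function: H(jω) = jωL/(R + jωL).
Step 3 — Numerator jωL = j·3.142; denominator R + jωL = 21.2 + j3.142.
Step 4 — H = 0.02149 + j0.145.
Step 5 — Magnitude: |H| = 0.1466 (-16.7 dB); phase: φ = 81.6°.

|H| = 0.1466 (-16.7 dB), φ = 81.6°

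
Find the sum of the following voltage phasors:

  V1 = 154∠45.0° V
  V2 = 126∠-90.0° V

Step 1 — Convert each phasor to rectangular form:
  V1 = 154·(cos(45.0°) + j·sin(45.0°)) = 108.9 + j108.9 V
  V2 = 126·(cos(-90.0°) + j·sin(-90.0°)) = 0 - j126 V
Step 2 — Sum components: V_total = 108.9 - j17.11 V.
Step 3 — Convert to polar: |V_total| = 110.2 V, ∠V_total = -8.9°.

V_total = 110.2∠-8.9° V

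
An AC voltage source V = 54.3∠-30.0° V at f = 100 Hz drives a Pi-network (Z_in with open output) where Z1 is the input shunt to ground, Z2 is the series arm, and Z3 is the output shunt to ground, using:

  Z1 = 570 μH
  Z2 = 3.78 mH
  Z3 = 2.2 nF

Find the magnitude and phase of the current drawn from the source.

Step 1 — Angular frequency: ω = 2π·f = 2π·100 = 628.3 rad/s.
Step 2 — Component impedances:
  Z1: Z = jωL = j·628.3·0.00057 = 0 + j0.3581 Ω
  Z2: Z = jωL = j·628.3·0.00378 = 0 + j2.375 Ω
  Z3: Z = 1/(jωC) = -j/(ω·C) = 0 - j7.234e+05 Ω
Step 3 — With open output, the series arm Z2 and the output shunt Z3 appear in series to ground: Z2 + Z3 = 0 - j7.234e+05 Ω.
Step 4 — Parallel with input shunt Z1: Z_in = Z1 || (Z2 + Z3) = 0 + j0.3581 Ω = 0.3581∠90.0° Ω.
Step 5 — Source phasor: V = 54.3∠-30.0° V = 47.03 - j27.15 V.
Step 6 — Ohm's law: I = V / Z_total = (47.03 - j27.15) / (0 + j0.3581) = -75.81 - j131.3 A.
Step 7 — Convert to polar: |I| = 151.6 A, ∠I = -120.0°.

I = 151.6∠-120.0° A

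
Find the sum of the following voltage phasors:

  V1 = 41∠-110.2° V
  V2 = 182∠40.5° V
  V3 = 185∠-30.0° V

Step 1 — Convert each phasor to rectangular form:
  V1 = 41·(cos(-110.2°) + j·sin(-110.2°)) = -14.16 - j38.48 V
  V2 = 182·(cos(40.5°) + j·sin(40.5°)) = 138.4 + j118.2 V
  V3 = 185·(cos(-30.0°) + j·sin(-30.0°)) = 160.2 - j92.5 V
Step 2 — Sum components: V_total = 284.5 - j12.78 V.
Step 3 — Convert to polar: |V_total| = 284.7 V, ∠V_total = -2.6°.

V_total = 284.7∠-2.6° V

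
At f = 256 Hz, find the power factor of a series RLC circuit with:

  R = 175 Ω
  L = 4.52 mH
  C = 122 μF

Step 1 — Angular frequency: ω = 2π·f = 2π·256 = 1608 rad/s.
Step 2 — Component impedances:
  R: Z = R = 175 Ω
  L: Z = jωL = j·1608·0.00452 = 0 + j7.27 Ω
  C: Z = 1/(jωC) = -j/(ω·C) = 0 - j5.096 Ω
Step 3 — Series combination: Z_total = R + L + C = 175 + j2.175 Ω = 175∠0.7° Ω.
Step 4 — Power factor: PF = cos(φ) = Re(Z)/|Z| = 175/175.01 = 0.9999.
Step 5 — Type: Im(Z) = 2.175 ⇒ lagging (phase φ = 0.7°).

PF = 0.9999 (lagging, φ = 0.7°)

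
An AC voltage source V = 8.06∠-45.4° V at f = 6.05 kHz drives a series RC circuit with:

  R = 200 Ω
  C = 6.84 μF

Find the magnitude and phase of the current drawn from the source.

Step 1 — Angular frequency: ω = 2π·f = 2π·6050 = 3.801e+04 rad/s.
Step 2 — Component impedances:
  R: Z = R = 200 Ω
  C: Z = 1/(jωC) = -j/(ω·C) = 0 - j3.846 Ω
Step 3 — Series combination: Z_total = R + C = 200 - j3.846 Ω = 200∠-1.1° Ω.
Step 4 — Source phasor: V = 8.06∠-45.4° V = 5.659 - j5.739 V.
Step 5 — Ohm's law: I = V / Z_total = (5.659 - j5.739) / (200 - j3.846) = 0.02884 - j0.02814 A.
Step 6 — Convert to polar: |I| = 0.04029 A, ∠I = -44.3°.

I = 0.04029∠-44.3° A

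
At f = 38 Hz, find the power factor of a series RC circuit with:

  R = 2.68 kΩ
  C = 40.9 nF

Step 1 — Angular frequency: ω = 2π·f = 2π·38 = 238.8 rad/s.
Step 2 — Component impedances:
  R: Z = R = 2680 Ω
  C: Z = 1/(jωC) = -j/(ω·C) = 0 - j1.024e+05 Ω
Step 3 — Series combination: Z_total = R + C = 2680 - j1.024e+05 Ω = 1.024e+05∠-88.5° Ω.
Step 4 — Power factor: PF = cos(φ) = Re(Z)/|Z| = 2680/1.0244e+05 = 0.02616.
Step 5 — Type: Im(Z) = -1.024e+05 ⇒ leading (phase φ = -88.5°).

PF = 0.02616 (leading, φ = -88.5°)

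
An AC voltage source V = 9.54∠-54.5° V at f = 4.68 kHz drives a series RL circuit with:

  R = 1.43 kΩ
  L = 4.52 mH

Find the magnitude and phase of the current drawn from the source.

Step 1 — Angular frequency: ω = 2π·f = 2π·4680 = 2.941e+04 rad/s.
Step 2 — Component impedances:
  R: Z = R = 1430 Ω
  L: Z = jωL = j·2.941e+04·0.00452 = 0 + j132.9 Ω
Step 3 — Series combination: Z_total = R + L = 1430 + j132.9 Ω = 1436∠5.3° Ω.
Step 4 — Source phasor: V = 9.54∠-54.5° V = 5.54 - j7.767 V.
Step 5 — Ohm's law: I = V / Z_total = (5.54 - j7.767) / (1430 + j132.9) = 0.00334 - j0.005742 A.
Step 6 — Convert to polar: |I| = 0.006643 A, ∠I = -59.8°.

I = 0.006643∠-59.8° A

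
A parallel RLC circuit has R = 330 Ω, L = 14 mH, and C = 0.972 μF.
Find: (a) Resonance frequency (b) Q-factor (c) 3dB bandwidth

Step 1 — Resonance: ω₀ = 1/√(LC) = 1/√(0.014·9.72e-07) = 8572 rad/s.
Step 2 — f₀ = ω₀/(2π) = 1364 Hz.
Step 3 — Parallel Q: Q = R/(ω₀L) = 330/(8572·0.014) = 2.75.
Step 4 — Bandwidth: Δω = ω₀/Q = 3118 rad/s; BW = Δω/(2π) = 496.2 Hz.

(a) f₀ = 1364 Hz  (b) Q = 2.75  (c) BW = 496.2 Hz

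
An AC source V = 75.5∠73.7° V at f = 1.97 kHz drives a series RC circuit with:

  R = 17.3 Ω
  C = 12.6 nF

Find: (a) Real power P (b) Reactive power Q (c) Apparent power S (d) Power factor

Step 1 — Angular frequency: ω = 2π·f = 2π·1970 = 1.238e+04 rad/s.
Step 2 — Component impedances:
  R: Z = R = 17.3 Ω
  C: Z = 1/(jωC) = -j/(ω·C) = 0 - j6412 Ω
Step 3 — Series combination: Z_total = R + C = 17.3 - j6412 Ω = 6412∠-89.8° Ω.
Step 4 — Source phasor: V = 75.5∠73.7° V = 21.19 + j72.47 V.
Step 5 — Current: I = V / Z = -0.01129 + j0.003335 A = 0.01178∠163.5° A.
Step 6 — Complex power: S = V·I* = 0.002399 - j0.889 VA.
Step 7 — Real power: P = Re(S) = 0.002399 W.
Step 8 — Reactive power: Q = Im(S) = -0.889 VAR.
Step 9 — Apparent power: |S| = 0.889 VA.
Step 10 — Power factor: PF = P/|S| = 0.002698 (leading).

(a) P = 0.002399 W  (b) Q = -0.889 VAR  (c) S = 0.889 VA  (d) PF = 0.002698 (leading)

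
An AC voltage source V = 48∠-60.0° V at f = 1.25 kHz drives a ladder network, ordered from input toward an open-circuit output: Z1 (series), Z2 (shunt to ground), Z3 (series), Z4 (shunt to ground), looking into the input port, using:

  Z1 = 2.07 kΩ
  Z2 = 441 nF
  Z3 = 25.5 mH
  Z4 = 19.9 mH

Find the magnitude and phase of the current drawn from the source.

Step 1 — Angular frequency: ω = 2π·f = 2π·1250 = 7854 rad/s.
Step 2 — Component impedances:
  Z1: Z = R = 2070 Ω
  Z2: Z = 1/(jωC) = -j/(ω·C) = 0 - j288.7 Ω
  Z3: Z = jωL = j·7854·0.0255 = 0 + j200.3 Ω
  Z4: Z = jωL = j·7854·0.0199 = 0 + j156.3 Ω
Step 3 — Ladder network (open output): work backward from the far end, alternating series and parallel combinations. Z_in = 2070 - j1517 Ω = 2566∠-36.2° Ω.
Step 4 — Source phasor: V = 48∠-60.0° V = 24 - j41.57 V.
Step 5 — Ohm's law: I = V / Z_total = (24 - j41.57) / (2070 - j1517) = 0.01712 - j0.007536 A.
Step 6 — Convert to polar: |I| = 0.0187 A, ∠I = -23.8°.

I = 0.0187∠-23.8° A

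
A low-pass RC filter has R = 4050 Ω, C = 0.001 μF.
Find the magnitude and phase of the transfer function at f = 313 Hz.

Step 1 — Angular frequency: ω = 2π·313 = 1967 rad/s.
Step 2 — Transfer function: H(jω) = 1/(1 + jωRC).
Step 3 — Denominator: 1 + jωRC = 1 + j·1967·4050·1e-09 = 1 + j0.007965.
Step 4 — H = 0.9999 - j0.007964.
Step 5 — Magnitude: |H| = 1 (-0.0 dB); phase: φ = -0.5°.

|H| = 1 (-0.0 dB), φ = -0.5°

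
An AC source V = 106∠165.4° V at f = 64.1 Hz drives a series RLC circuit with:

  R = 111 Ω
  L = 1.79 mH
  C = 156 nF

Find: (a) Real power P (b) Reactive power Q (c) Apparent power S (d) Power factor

Step 1 — Angular frequency: ω = 2π·f = 2π·64.1 = 402.8 rad/s.
Step 2 — Component impedances:
  R: Z = R = 111 Ω
  L: Z = jωL = j·402.8·0.00179 = 0 + j0.7209 Ω
  C: Z = 1/(jωC) = -j/(ω·C) = 0 - j1.592e+04 Ω
Step 3 — Series combination: Z_total = R + L + C = 111 - j1.592e+04 Ω = 1.592e+04∠-89.6° Ω.
Step 4 — Source phasor: V = 106∠165.4° V = -102.6 + j26.72 V.
Step 5 — Current: I = V / Z = -0.001724 - j0.006433 A = 0.00666∠-105.0° A.
Step 6 — Complex power: S = V·I* = 0.004924 - j0.7059 VA.
Step 7 — Real power: P = Re(S) = 0.004924 W.
Step 8 — Reactive power: Q = Im(S) = -0.7059 VAR.
Step 9 — Apparent power: |S| = 0.706 VA.
Step 10 — Power factor: PF = P/|S| = 0.006974 (leading).

(a) P = 0.004924 W  (b) Q = -0.7059 VAR  (c) S = 0.706 VA  (d) PF = 0.006974 (leading)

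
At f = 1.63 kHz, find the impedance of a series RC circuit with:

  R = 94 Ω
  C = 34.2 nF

Step 1 — Angular frequency: ω = 2π·f = 2π·1630 = 1.024e+04 rad/s.
Step 2 — Component impedances:
  R: Z = R = 94 Ω
  C: Z = 1/(jωC) = -j/(ω·C) = 0 - j2855 Ω
Step 3 — Series combination: Z_total = R + C = 94 - j2855 Ω = 2857∠-88.1° Ω.

Z = 94 - j2855 Ω = 2857∠-88.1° Ω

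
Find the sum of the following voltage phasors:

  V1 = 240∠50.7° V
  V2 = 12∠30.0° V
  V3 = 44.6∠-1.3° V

Step 1 — Convert each phasor to rectangular form:
  V1 = 240·(cos(50.7°) + j·sin(50.7°)) = 152 + j185.7 V
  V2 = 12·(cos(30.0°) + j·sin(30.0°)) = 10.39 + j6 V
  V3 = 44.6·(cos(-1.3°) + j·sin(-1.3°)) = 44.59 - j1.012 V
Step 2 — Sum components: V_total = 207 + j190.7 V.
Step 3 — Convert to polar: |V_total| = 281.5 V, ∠V_total = 42.7°.

V_total = 281.5∠42.7° V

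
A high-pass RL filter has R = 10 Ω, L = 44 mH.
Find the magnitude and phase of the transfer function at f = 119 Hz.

Step 1 — Angular frequency: ω = 2π·119 = 747.7 rad/s.
Step 2 — Transfer function: H(jω) = jωL/(R + jωL).
Step 3 — Numerator jωL = j·32.9; denominator R + jωL = 10 + j32.9.
Step 4 — H = 0.9154 + j0.2783.
Step 5 — Magnitude: |H| = 0.9568 (-0.4 dB); phase: φ = 16.9°.

|H| = 0.9568 (-0.4 dB), φ = 16.9°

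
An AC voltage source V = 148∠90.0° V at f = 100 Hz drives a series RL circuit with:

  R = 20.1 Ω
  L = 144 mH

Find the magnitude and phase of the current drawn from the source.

Step 1 — Angular frequency: ω = 2π·f = 2π·100 = 628.3 rad/s.
Step 2 — Component impedances:
  R: Z = R = 20.1 Ω
  L: Z = jωL = j·628.3·0.144 = 0 + j90.48 Ω
Step 3 — Series combination: Z_total = R + L = 20.1 + j90.48 Ω = 92.68∠77.5° Ω.
Step 4 — Source phasor: V = 148∠90.0° V = 0 + j148 V.
Step 5 — Ohm's law: I = V / Z_total = (0 + j148) / (20.1 + j90.48) = 1.559 + j0.3463 A.
Step 6 — Convert to polar: |I| = 1.597 A, ∠I = 12.5°.

I = 1.597∠12.5° A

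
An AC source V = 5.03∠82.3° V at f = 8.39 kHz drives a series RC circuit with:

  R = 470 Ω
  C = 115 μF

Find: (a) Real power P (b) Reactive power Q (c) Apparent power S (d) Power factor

Step 1 — Angular frequency: ω = 2π·f = 2π·8390 = 5.272e+04 rad/s.
Step 2 — Component impedances:
  R: Z = R = 470 Ω
  C: Z = 1/(jωC) = -j/(ω·C) = 0 - j0.165 Ω
Step 3 — Series combination: Z_total = R + C = 470 - j0.165 Ω = 470∠-0.0° Ω.
Step 4 — Source phasor: V = 5.03∠82.3° V = 0.674 + j4.985 V.
Step 5 — Current: I = V / Z = 0.00143 + j0.01061 A = 0.0107∠82.3° A.
Step 6 — Complex power: S = V·I* = 0.05383 - j1.889e-05 VA.
Step 7 — Real power: P = Re(S) = 0.05383 W.
Step 8 — Reactive power: Q = Im(S) = -1.889e-05 VAR.
Step 9 — Apparent power: |S| = 0.05383 VA.
Step 10 — Power factor: PF = P/|S| = 1 (leading).

(a) P = 0.05383 W  (b) Q = -1.889e-05 VAR  (c) S = 0.05383 VA  (d) PF = 1 (leading)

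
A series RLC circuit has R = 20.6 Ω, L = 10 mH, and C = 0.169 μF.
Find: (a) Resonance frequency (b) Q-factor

Step 1 — Resonance condition Im(Z)=0 gives ω₀ = 1/√(LC).
Step 2 — ω₀ = 1/√(0.01·1.69e-07) = 2.433e+04 rad/s.
Step 3 — f₀ = ω₀/(2π) = 3871 Hz.
Step 4 — Series Q: Q = ω₀L/R = 2.433e+04·0.01/20.6 = 11.81.

(a) f₀ = 3871 Hz  (b) Q = 11.81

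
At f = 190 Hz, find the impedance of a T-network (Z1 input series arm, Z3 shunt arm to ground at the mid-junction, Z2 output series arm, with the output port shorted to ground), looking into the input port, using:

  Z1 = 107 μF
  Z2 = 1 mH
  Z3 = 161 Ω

Step 1 — Angular frequency: ω = 2π·f = 2π·190 = 1194 rad/s.
Step 2 — Component impedances:
  Z1: Z = 1/(jωC) = -j/(ω·C) = 0 - j7.829 Ω
  Z2: Z = jωL = j·1194·0.001 = 0 + j1.194 Ω
  Z3: Z = R = 161 Ω
Step 3 — With the output port shorted to ground, the output series arm Z2 runs from the junction to ground; the shunt arm Z3 also runs from the junction to ground. They appear in parallel: Z3 || Z2 = 0.008852 + j1.194 Ω.
Step 4 — Series with input arm Z1: Z_in = Z1 + (Z3 || Z2) = 0.008852 - j6.635 Ω = 6.635∠-89.9° Ω.

Z = 0.008852 - j6.635 Ω = 6.635∠-89.9° Ω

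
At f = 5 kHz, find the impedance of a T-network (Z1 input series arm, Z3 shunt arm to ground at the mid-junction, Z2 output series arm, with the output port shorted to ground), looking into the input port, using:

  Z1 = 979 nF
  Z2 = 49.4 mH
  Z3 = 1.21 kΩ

Step 1 — Angular frequency: ω = 2π·f = 2π·5000 = 3.142e+04 rad/s.
Step 2 — Component impedances:
  Z1: Z = 1/(jωC) = -j/(ω·C) = 0 - j32.51 Ω
  Z2: Z = jωL = j·3.142e+04·0.0494 = 0 + j1552 Ω
  Z3: Z = R = 1210 Ω
Step 3 — With the output port shorted to ground, the output series arm Z2 runs from the junction to ground; the shunt arm Z3 also runs from the junction to ground. They appear in parallel: Z3 || Z2 = 752.5 + j586.7 Ω.
Step 4 — Series with input arm Z1: Z_in = Z1 + (Z3 || Z2) = 752.5 + j554.2 Ω = 934.6∠36.4° Ω.

Z = 752.5 + j554.2 Ω = 934.6∠36.4° Ω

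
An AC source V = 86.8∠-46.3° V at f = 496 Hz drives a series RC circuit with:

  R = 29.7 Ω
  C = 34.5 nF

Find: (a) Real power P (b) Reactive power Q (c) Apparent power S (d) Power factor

Step 1 — Angular frequency: ω = 2π·f = 2π·496 = 3116 rad/s.
Step 2 — Component impedances:
  R: Z = R = 29.7 Ω
  C: Z = 1/(jωC) = -j/(ω·C) = 0 - j9301 Ω
Step 3 — Series combination: Z_total = R + C = 29.7 - j9301 Ω = 9301∠-89.8° Ω.
Step 4 — Source phasor: V = 86.8∠-46.3° V = 59.97 - j62.75 V.
Step 5 — Current: I = V / Z = 0.006768 + j0.006426 A = 0.009333∠43.5° A.
Step 6 — Complex power: S = V·I* = 0.002587 - j0.8101 VA.
Step 7 — Real power: P = Re(S) = 0.002587 W.
Step 8 — Reactive power: Q = Im(S) = -0.8101 VAR.
Step 9 — Apparent power: |S| = 0.8101 VA.
Step 10 — Power factor: PF = P/|S| = 0.003193 (leading).

(a) P = 0.002587 W  (b) Q = -0.8101 VAR  (c) S = 0.8101 VA  (d) PF = 0.003193 (leading)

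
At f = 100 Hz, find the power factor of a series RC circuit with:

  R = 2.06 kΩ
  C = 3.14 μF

Step 1 — Angular frequency: ω = 2π·f = 2π·100 = 628.3 rad/s.
Step 2 — Component impedances:
  R: Z = R = 2060 Ω
  C: Z = 1/(jωC) = -j/(ω·C) = 0 - j506.9 Ω
Step 3 — Series combination: Z_total = R + C = 2060 - j506.9 Ω = 2121∠-13.8° Ω.
Step 4 — Power factor: PF = cos(φ) = Re(Z)/|Z| = 2060/2121.44 = 0.971.
Step 5 — Type: Im(Z) = -506.9 ⇒ leading (phase φ = -13.8°).

PF = 0.971 (leading, φ = -13.8°)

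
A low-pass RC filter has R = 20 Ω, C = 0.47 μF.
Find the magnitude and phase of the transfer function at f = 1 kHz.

Step 1 — Angular frequency: ω = 2π·1000 = 6283 rad/s.
Step 2 — Transfer function: H(jω) = 1/(1 + jωRC).
Step 3 — Denominator: 1 + jωRC = 1 + j·6283·20·4.7e-07 = 1 + j0.05906.
Step 4 — H = 0.9965 - j0.05886.
Step 5 — Magnitude: |H| = 0.9983 (-0.0 dB); phase: φ = -3.4°.

|H| = 0.9983 (-0.0 dB), φ = -3.4°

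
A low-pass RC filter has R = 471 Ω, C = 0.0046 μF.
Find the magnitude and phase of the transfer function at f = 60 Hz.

Step 1 — Angular frequency: ω = 2π·60 = 377 rad/s.
Step 2 — Transfer function: H(jω) = 1/(1 + jωRC).
Step 3 — Denominator: 1 + jωRC = 1 + j·377·471·4.6e-09 = 1 + j0.0008168.
Step 4 — H = 1 - j0.0008168.
Step 5 — Magnitude: |H| = 1 (-0.0 dB); phase: φ = -0.0°.

|H| = 1 (-0.0 dB), φ = -0.0°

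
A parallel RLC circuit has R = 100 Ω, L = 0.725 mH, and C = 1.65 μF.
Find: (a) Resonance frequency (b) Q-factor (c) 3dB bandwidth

Step 1 — Resonance: ω₀ = 1/√(LC) = 1/√(0.000725·1.65e-06) = 2.891e+04 rad/s.
Step 2 — f₀ = ω₀/(2π) = 4602 Hz.
Step 3 — Parallel Q: Q = R/(ω₀L) = 100/(2.891e+04·0.000725) = 4.771.
Step 4 — Bandwidth: Δω = ω₀/Q = 6061 rad/s; BW = Δω/(2π) = 964.6 Hz.

(a) f₀ = 4602 Hz  (b) Q = 4.771  (c) BW = 964.6 Hz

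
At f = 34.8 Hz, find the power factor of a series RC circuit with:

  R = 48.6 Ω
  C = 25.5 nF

Step 1 — Angular frequency: ω = 2π·f = 2π·34.8 = 218.7 rad/s.
Step 2 — Component impedances:
  R: Z = R = 48.6 Ω
  C: Z = 1/(jωC) = -j/(ω·C) = 0 - j1.793e+05 Ω
Step 3 — Series combination: Z_total = R + C = 48.6 - j1.793e+05 Ω = 1.793e+05∠-90.0° Ω.
Step 4 — Power factor: PF = cos(φ) = Re(Z)/|Z| = 48.6/1.7935e+05 = 0.000271.
Step 5 — Type: Im(Z) = -1.793e+05 ⇒ leading (phase φ = -90.0°).

PF = 0.000271 (leading, φ = -90.0°)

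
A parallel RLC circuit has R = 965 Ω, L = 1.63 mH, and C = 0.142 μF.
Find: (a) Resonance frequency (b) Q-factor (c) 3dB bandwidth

Step 1 — Resonance: ω₀ = 1/√(LC) = 1/√(0.00163·1.42e-07) = 6.573e+04 rad/s.
Step 2 — f₀ = ω₀/(2π) = 1.046e+04 Hz.
Step 3 — Parallel Q: Q = R/(ω₀L) = 965/(6.573e+04·0.00163) = 9.007.
Step 4 — Bandwidth: Δω = ω₀/Q = 7298 rad/s; BW = Δω/(2π) = 1161 Hz.

(a) f₀ = 1.046e+04 Hz  (b) Q = 9.007  (c) BW = 1161 Hz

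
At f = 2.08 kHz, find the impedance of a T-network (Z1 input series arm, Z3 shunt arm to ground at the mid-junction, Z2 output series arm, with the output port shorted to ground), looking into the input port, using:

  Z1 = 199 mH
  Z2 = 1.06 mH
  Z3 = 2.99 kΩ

Step 1 — Angular frequency: ω = 2π·f = 2π·2080 = 1.307e+04 rad/s.
Step 2 — Component impedances:
  Z1: Z = jωL = j·1.307e+04·0.199 = 0 + j2601 Ω
  Z2: Z = jωL = j·1.307e+04·0.00106 = 0 + j13.85 Ω
  Z3: Z = R = 2990 Ω
Step 3 — With the output port shorted to ground, the output series arm Z2 runs from the junction to ground; the shunt arm Z3 also runs from the junction to ground. They appear in parallel: Z3 || Z2 = 0.06418 + j13.85 Ω.
Step 4 — Series with input arm Z1: Z_in = Z1 + (Z3 || Z2) = 0.06418 + j2615 Ω = 2615∠90.0° Ω.

Z = 0.06418 + j2615 Ω = 2615∠90.0° Ω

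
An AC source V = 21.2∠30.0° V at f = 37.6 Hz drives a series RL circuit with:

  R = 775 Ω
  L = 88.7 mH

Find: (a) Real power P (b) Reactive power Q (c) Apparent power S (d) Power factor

Step 1 — Angular frequency: ω = 2π·f = 2π·37.6 = 236.2 rad/s.
Step 2 — Component impedances:
  R: Z = R = 775 Ω
  L: Z = jωL = j·236.2·0.0887 = 0 + j20.96 Ω
Step 3 — Series combination: Z_total = R + L = 775 + j20.96 Ω = 775.3∠1.5° Ω.
Step 4 — Source phasor: V = 21.2∠30.0° V = 18.36 + j10.6 V.
Step 5 — Current: I = V / Z = 0.02404 + j0.01303 A = 0.02734∠28.5° A.
Step 6 — Complex power: S = V·I* = 0.5795 + j0.01567 VA.
Step 7 — Real power: P = Re(S) = 0.5795 W.
Step 8 — Reactive power: Q = Im(S) = 0.01567 VAR.
Step 9 — Apparent power: |S| = 0.5797 VA.
Step 10 — Power factor: PF = P/|S| = 0.9996 (lagging).

(a) P = 0.5795 W  (b) Q = 0.01567 VAR  (c) S = 0.5797 VA  (d) PF = 0.9996 (lagging)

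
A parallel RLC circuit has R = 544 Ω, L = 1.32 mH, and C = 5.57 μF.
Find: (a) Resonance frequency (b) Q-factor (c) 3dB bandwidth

Step 1 — Resonance: ω₀ = 1/√(LC) = 1/√(0.00132·5.57e-06) = 1.166e+04 rad/s.
Step 2 — f₀ = ω₀/(2π) = 1856 Hz.
Step 3 — Parallel Q: Q = R/(ω₀L) = 544/(1.166e+04·0.00132) = 35.34.
Step 4 — Bandwidth: Δω = ω₀/Q = 330 rad/s; BW = Δω/(2π) = 52.52 Hz.

(a) f₀ = 1856 Hz  (b) Q = 35.34  (c) BW = 52.52 Hz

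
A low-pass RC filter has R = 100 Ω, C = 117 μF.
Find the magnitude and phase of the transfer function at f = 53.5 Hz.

Step 1 — Angular frequency: ω = 2π·53.5 = 336.2 rad/s.
Step 2 — Transfer function: H(jω) = 1/(1 + jωRC).
Step 3 — Denominator: 1 + jωRC = 1 + j·336.2·100·0.000117 = 1 + j3.933.
Step 4 — H = 0.06072 - j0.2388.
Step 5 — Magnitude: |H| = 0.2464 (-12.2 dB); phase: φ = -75.7°.

|H| = 0.2464 (-12.2 dB), φ = -75.7°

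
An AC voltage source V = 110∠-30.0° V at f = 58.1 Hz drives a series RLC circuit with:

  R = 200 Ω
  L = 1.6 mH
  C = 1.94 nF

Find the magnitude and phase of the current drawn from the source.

Step 1 — Angular frequency: ω = 2π·f = 2π·58.1 = 365.1 rad/s.
Step 2 — Component impedances:
  R: Z = R = 200 Ω
  L: Z = jωL = j·365.1·0.0016 = 0 + j0.5841 Ω
  C: Z = 1/(jωC) = -j/(ω·C) = 0 - j1.412e+06 Ω
Step 3 — Series combination: Z_total = R + L + C = 200 - j1.412e+06 Ω = 1.412e+06∠-90.0° Ω.
Step 4 — Source phasor: V = 110∠-30.0° V = 95.26 - j55 V.
Step 5 — Ohm's law: I = V / Z_total = (95.26 - j55) / (200 - j1.412e+06) = 3.896e-05 + j6.746e-05 A.
Step 6 — Convert to polar: |I| = 7.79e-05 A, ∠I = 60.0°.

I = 7.79e-05∠60.0° A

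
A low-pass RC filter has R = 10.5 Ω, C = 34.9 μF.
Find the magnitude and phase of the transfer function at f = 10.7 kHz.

Step 1 — Angular frequency: ω = 2π·1.07e+04 = 6.723e+04 rad/s.
Step 2 — Transfer function: H(jω) = 1/(1 + jωRC).
Step 3 — Denominator: 1 + jωRC = 1 + j·6.723e+04·10.5·3.49e-05 = 1 + j24.64.
Step 4 — H = 0.001645 - j0.04052.
Step 5 — Magnitude: |H| = 0.04056 (-27.8 dB); phase: φ = -87.7°.

|H| = 0.04056 (-27.8 dB), φ = -87.7°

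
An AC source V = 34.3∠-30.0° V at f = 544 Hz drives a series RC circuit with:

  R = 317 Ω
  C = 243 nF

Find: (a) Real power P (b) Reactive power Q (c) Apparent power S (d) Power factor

Step 1 — Angular frequency: ω = 2π·f = 2π·544 = 3418 rad/s.
Step 2 — Component impedances:
  R: Z = R = 317 Ω
  C: Z = 1/(jωC) = -j/(ω·C) = 0 - j1204 Ω
Step 3 — Series combination: Z_total = R + C = 317 - j1204 Ω = 1245∠-75.2° Ω.
Step 4 — Source phasor: V = 34.3∠-30.0° V = 29.7 - j17.15 V.
Step 5 — Current: I = V / Z = 0.0194 + j0.01957 A = 0.02755∠45.2° A.
Step 6 — Complex power: S = V·I* = 0.2406 - j0.9138 VA.
Step 7 — Real power: P = Re(S) = 0.2406 W.
Step 8 — Reactive power: Q = Im(S) = -0.9138 VAR.
Step 9 — Apparent power: |S| = 0.945 VA.
Step 10 — Power factor: PF = P/|S| = 0.2546 (leading).

(a) P = 0.2406 W  (b) Q = -0.9138 VAR  (c) S = 0.945 VA  (d) PF = 0.2546 (leading)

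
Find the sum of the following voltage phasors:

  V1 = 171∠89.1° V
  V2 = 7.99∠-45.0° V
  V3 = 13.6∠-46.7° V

Step 1 — Convert each phasor to rectangular form:
  V1 = 171·(cos(89.1°) + j·sin(89.1°)) = 2.686 + j171 V
  V2 = 7.99·(cos(-45.0°) + j·sin(-45.0°)) = 5.65 - j5.65 V
  V3 = 13.6·(cos(-46.7°) + j·sin(-46.7°)) = 9.327 - j9.898 V
Step 2 — Sum components: V_total = 17.66 + j155.4 V.
Step 3 — Convert to polar: |V_total| = 156.4 V, ∠V_total = 83.5°.

V_total = 156.4∠83.5° V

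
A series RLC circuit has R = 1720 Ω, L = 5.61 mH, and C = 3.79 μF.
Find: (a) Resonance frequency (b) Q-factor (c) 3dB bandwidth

Step 1 — Resonance condition Im(Z)=0 gives ω₀ = 1/√(LC).
Step 2 — ω₀ = 1/√(0.00561·3.79e-06) = 6858 rad/s.
Step 3 — f₀ = ω₀/(2π) = 1091 Hz.
Step 4 — Series Q: Q = ω₀L/R = 6858·0.00561/1720 = 0.02237.
Step 5 — 3dB bandwidth: Δω = ω₀/Q = 3.066e+05 rad/s; BW = Δω/(2π) = 4.88e+04 Hz.

(a) f₀ = 1091 Hz  (b) Q = 0.02237  (c) BW = 4.88e+04 Hz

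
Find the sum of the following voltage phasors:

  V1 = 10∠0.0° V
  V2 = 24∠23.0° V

Step 1 — Convert each phasor to rectangular form:
  V1 = 10·(cos(0.0°) + j·sin(0.0°)) = 10 V
  V2 = 24·(cos(23.0°) + j·sin(23.0°)) = 22.09 + j9.378 V
Step 2 — Sum components: V_total = 32.09 + j9.378 V.
Step 3 — Convert to polar: |V_total| = 33.43 V, ∠V_total = 16.3°.

V_total = 33.43∠16.3° V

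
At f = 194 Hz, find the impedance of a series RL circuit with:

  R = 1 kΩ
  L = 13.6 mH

Step 1 — Angular frequency: ω = 2π·f = 2π·194 = 1219 rad/s.
Step 2 — Component impedances:
  R: Z = R = 1000 Ω
  L: Z = jωL = j·1219·0.0136 = 0 + j16.58 Ω
Step 3 — Series combination: Z_total = R + L = 1000 + j16.58 Ω = 1000∠0.9° Ω.

Z = 1000 + j16.58 Ω = 1000∠0.9° Ω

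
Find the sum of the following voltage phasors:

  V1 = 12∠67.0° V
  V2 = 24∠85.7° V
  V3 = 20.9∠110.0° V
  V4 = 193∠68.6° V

Step 1 — Convert each phasor to rectangular form:
  V1 = 12·(cos(67.0°) + j·sin(67.0°)) = 4.689 + j11.05 V
  V2 = 24·(cos(85.7°) + j·sin(85.7°)) = 1.799 + j23.93 V
  V3 = 20.9·(cos(110.0°) + j·sin(110.0°)) = -7.148 + j19.64 V
  V4 = 193·(cos(68.6°) + j·sin(68.6°)) = 70.42 + j179.7 V
Step 2 — Sum components: V_total = 69.76 + j234.3 V.
Step 3 — Convert to polar: |V_total| = 244.5 V, ∠V_total = 73.4°.

V_total = 244.5∠73.4° V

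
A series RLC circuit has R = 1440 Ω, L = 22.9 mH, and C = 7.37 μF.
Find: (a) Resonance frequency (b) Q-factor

Step 1 — Resonance condition Im(Z)=0 gives ω₀ = 1/√(LC).
Step 2 — ω₀ = 1/√(0.0229·7.37e-06) = 2434 rad/s.
Step 3 — f₀ = ω₀/(2π) = 387.4 Hz.
Step 4 — Series Q: Q = ω₀L/R = 2434·0.0229/1440 = 0.03871.

(a) f₀ = 387.4 Hz  (b) Q = 0.03871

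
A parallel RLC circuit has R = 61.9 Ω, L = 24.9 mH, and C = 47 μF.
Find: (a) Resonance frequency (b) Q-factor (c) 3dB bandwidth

Step 1 — Resonance: ω₀ = 1/√(LC) = 1/√(0.0249·4.7e-05) = 924.4 rad/s.
Step 2 — f₀ = ω₀/(2π) = 147.1 Hz.
Step 3 — Parallel Q: Q = R/(ω₀L) = 61.9/(924.4·0.0249) = 2.689.
Step 4 — Bandwidth: Δω = ω₀/Q = 343.7 rad/s; BW = Δω/(2π) = 54.71 Hz.

(a) f₀ = 147.1 Hz  (b) Q = 2.689  (c) BW = 54.71 Hz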